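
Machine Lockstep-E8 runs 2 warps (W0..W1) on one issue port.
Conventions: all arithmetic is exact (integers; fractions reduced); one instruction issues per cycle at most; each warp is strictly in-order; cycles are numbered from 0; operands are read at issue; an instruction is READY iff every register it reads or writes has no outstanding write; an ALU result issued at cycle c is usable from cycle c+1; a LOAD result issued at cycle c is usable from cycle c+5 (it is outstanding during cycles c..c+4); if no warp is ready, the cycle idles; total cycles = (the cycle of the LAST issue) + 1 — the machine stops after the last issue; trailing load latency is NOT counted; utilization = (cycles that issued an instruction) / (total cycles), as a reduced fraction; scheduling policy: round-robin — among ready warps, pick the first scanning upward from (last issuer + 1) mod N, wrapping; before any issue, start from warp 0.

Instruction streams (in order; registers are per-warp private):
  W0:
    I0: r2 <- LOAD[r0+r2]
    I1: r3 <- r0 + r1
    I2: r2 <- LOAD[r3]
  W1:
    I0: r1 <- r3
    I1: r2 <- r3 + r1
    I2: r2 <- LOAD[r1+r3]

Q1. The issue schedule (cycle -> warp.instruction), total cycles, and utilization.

cycle 0: W0.I0
cycle 1: W1.I0
cycle 2: W0.I1
cycle 3: W1.I1
cycle 4: W1.I2
cycle 5: W0.I2

Answer: 6 cycles, utilization 1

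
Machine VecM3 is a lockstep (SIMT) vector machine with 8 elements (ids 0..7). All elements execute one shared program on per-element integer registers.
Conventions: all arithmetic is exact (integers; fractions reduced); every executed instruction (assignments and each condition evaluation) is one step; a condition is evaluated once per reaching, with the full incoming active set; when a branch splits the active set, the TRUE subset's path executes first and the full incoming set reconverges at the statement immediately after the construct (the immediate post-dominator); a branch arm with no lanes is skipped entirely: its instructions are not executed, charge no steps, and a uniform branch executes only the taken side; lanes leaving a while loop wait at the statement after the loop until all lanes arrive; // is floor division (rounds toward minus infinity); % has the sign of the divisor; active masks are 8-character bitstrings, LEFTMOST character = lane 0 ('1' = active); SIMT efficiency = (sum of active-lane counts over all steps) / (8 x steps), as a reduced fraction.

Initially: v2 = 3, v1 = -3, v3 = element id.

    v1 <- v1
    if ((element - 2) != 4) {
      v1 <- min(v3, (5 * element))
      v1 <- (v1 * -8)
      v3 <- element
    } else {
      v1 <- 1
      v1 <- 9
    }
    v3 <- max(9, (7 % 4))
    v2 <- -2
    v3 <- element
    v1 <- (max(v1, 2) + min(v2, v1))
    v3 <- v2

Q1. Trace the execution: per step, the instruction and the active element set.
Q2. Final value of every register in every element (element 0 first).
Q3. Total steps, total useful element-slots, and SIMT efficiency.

step 0: v1 <- v1                     11111111
step 1: eval ((element - 2) != 4)    11111111
step 2: v1 <- min(v3, (5 * element)) 11111101
step 3: v1 <- (v1 * -8)              11111101
step 4: v3 <- element                11111101
step 5: v1 <- 1                      00000010
step 6: v1 <- 9                      00000010
step 7: v3 <- max(9, (7 % 4))        11111111
step 8: v2 <- -2                     11111111
step 9: v3 <- element                11111111
step 10: v1 <- (max(v1, 2) + min(v2, v1)) 11111111
step 11: v3 <- v2                     11111111

Answer: 12 steps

v2: -2,-2,-2,-2,-2,-2,-2,-2
v1: 0,-6,-14,-22,-30,-38,7,-54
v3: -2,-2,-2,-2,-2,-2,-2,-2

steps = 12; useful = 79; efficiency = 79/96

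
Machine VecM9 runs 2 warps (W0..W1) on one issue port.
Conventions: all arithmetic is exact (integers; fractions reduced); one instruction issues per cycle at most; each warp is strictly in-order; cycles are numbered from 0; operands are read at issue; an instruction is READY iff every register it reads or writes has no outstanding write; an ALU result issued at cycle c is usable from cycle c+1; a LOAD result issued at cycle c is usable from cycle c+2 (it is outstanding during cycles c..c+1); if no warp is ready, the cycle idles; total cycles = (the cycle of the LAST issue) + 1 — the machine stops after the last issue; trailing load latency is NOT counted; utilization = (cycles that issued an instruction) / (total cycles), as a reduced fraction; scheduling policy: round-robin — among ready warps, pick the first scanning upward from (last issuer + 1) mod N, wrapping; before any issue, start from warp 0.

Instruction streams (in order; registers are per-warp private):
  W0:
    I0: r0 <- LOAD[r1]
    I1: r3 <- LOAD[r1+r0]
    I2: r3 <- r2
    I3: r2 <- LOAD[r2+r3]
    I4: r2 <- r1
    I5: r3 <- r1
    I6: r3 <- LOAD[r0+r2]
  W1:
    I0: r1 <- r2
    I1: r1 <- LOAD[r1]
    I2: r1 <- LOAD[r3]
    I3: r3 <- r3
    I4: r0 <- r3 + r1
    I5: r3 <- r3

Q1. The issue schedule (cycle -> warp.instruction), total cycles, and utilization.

cycle 0: W0.I0
cycle 1: W1.I0
cycle 2: W0.I1
cycle 3: W1.I1
cycle 4: W0.I2
cycle 5: W1.I2
cycle 6: W0.I3
cycle 7: W1.I3
cycle 8: W0.I4
cycle 9: W1.I4
cycle 10: W0.I5
cycle 11: W1.I5
cycle 12: W0.I6

Answer: 13 cycles, utilization 1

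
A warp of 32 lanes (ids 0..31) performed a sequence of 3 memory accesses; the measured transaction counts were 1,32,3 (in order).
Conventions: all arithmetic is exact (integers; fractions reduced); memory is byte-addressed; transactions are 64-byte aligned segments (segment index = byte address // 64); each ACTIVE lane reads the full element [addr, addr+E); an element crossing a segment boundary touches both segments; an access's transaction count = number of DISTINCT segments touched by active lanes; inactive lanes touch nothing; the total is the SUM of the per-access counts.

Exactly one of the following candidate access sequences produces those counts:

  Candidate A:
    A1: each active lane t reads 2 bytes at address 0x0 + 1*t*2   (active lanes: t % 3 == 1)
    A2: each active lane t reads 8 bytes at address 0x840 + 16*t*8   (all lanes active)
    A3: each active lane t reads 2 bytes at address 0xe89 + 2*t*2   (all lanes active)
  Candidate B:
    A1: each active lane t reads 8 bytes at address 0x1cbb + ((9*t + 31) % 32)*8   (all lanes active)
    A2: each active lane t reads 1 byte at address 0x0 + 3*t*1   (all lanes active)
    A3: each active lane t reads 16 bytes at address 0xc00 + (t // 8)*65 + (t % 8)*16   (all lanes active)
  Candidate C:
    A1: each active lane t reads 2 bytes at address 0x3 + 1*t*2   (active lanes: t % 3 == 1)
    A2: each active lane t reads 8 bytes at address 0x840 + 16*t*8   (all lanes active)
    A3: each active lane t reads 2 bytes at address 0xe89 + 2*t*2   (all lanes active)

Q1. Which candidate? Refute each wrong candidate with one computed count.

B: A1 gives 5 transactions, not 1
C: A1 gives 2 transactions, not 1
A: all counts match (1,32,3)

Answer: A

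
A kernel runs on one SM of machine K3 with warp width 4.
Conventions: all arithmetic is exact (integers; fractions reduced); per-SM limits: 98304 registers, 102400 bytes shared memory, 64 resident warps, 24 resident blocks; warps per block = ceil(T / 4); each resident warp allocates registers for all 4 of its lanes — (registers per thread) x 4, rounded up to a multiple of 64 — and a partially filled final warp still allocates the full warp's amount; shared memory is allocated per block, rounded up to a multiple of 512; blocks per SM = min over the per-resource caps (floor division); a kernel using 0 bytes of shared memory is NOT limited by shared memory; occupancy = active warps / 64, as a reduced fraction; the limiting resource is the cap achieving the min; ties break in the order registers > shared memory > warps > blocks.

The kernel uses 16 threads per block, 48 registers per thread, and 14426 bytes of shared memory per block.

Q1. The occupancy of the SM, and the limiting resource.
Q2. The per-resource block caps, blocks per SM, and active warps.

Answer: occupancy 3/8, limited by shared memory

registers: 128 blocks
shared memory: 6 blocks
warps: 16 blocks
blocks: 24 blocks

Answer: 6 blocks, 24 active warps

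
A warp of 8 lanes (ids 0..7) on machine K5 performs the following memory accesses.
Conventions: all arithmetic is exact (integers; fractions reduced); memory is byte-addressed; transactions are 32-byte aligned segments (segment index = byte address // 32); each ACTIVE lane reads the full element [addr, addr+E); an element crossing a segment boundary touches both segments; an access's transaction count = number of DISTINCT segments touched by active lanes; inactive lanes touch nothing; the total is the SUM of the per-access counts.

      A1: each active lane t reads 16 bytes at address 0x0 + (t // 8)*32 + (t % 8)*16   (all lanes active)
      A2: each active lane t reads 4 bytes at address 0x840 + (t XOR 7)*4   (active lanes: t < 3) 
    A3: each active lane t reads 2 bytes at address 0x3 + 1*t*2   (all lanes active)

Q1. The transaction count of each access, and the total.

A1: 4 transactions
A2: 1 transaction
A3: 1 transaction

Answer: 4,1,1; total 6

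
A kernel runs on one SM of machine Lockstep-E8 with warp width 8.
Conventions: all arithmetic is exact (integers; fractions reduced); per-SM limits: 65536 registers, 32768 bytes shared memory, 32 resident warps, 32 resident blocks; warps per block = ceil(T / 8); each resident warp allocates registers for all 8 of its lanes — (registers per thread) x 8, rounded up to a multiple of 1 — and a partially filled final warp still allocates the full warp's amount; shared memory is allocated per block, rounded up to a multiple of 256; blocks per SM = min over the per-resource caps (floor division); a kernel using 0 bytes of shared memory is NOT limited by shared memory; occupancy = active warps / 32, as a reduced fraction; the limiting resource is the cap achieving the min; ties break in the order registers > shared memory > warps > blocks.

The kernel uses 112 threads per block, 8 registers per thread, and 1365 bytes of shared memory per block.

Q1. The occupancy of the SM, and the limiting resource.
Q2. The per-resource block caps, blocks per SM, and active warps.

Answer: occupancy 7/8, limited by warps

registers: 73 blocks
shared memory: 21 blocks
warps: 2 blocks
blocks: 32 blocks

Answer: 2 blocks, 28 active warps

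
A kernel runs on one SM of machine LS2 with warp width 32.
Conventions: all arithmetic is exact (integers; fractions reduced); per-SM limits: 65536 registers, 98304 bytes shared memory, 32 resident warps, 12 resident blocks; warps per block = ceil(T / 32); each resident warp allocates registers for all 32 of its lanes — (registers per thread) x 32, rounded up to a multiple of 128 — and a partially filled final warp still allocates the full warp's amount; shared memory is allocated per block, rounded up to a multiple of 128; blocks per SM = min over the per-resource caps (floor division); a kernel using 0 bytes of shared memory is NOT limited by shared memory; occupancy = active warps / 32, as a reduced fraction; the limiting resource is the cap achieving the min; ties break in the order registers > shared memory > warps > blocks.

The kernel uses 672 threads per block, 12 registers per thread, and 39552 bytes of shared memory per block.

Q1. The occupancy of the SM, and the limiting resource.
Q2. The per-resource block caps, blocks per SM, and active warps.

Answer: occupancy 21/32, limited by warps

registers: 8 blocks
shared memory: 2 blocks
warps: 1 block
blocks: 12 blocks

Answer: 1 block, 21 active warps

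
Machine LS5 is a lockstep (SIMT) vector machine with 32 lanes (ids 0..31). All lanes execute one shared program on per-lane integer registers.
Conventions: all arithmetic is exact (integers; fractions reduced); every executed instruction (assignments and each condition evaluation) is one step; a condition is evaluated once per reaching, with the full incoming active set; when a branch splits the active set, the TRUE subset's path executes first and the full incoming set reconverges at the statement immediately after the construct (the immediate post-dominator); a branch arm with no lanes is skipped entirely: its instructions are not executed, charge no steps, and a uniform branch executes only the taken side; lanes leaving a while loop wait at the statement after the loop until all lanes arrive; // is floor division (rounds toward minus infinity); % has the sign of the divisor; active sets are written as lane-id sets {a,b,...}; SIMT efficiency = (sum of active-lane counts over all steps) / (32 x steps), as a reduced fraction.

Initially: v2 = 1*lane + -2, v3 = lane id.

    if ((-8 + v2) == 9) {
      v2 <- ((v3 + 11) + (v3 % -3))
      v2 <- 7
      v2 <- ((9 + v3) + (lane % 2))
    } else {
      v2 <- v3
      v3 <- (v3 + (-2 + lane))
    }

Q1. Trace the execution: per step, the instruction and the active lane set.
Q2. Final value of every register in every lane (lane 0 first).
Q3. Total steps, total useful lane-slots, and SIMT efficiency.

step 0: eval ((-8 + v2) == 9)        {0,1,2,3,4,5,6,7,8,9,10,11,12,13,14,15,16,17,18,19,20,21,22,23,24,25,26,27,28,29,30,31}
step 1: v2 <- ((v3 + 11) + (v3 % -3)) {19}
step 2: v2 <- 7                      {19}
step 3: v2 <- ((9 + v3) + (lane % 2)) {19}
step 4: v2 <- v3                     {0,1,2,3,4,5,6,7,8,9,10,11,12,13,14,15,16,17,18,20,21,22,23,24,25,26,27,28,29,30,31}
step 5: v3 <- (v3 + (-2 + lane))     {0,1,2,3,4,5,6,7,8,9,10,11,12,13,14,15,16,17,18,20,21,22,23,24,25,26,27,28,29,30,31}

Answer: 6 steps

v2: 0,1,2,3,4,5,6,7,8,9,10,11,12,13,14,15,16,17,18,29,20,21,22,23,24,25,26,27,28,29,30,31
v3: -2,0,2,4,6,8,10,12,14,16,18,20,22,24,26,28,30,32,34,19,38,40,42,44,46,48,50,52,54,56,58,60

steps = 6; useful = 97; efficiency = 97/192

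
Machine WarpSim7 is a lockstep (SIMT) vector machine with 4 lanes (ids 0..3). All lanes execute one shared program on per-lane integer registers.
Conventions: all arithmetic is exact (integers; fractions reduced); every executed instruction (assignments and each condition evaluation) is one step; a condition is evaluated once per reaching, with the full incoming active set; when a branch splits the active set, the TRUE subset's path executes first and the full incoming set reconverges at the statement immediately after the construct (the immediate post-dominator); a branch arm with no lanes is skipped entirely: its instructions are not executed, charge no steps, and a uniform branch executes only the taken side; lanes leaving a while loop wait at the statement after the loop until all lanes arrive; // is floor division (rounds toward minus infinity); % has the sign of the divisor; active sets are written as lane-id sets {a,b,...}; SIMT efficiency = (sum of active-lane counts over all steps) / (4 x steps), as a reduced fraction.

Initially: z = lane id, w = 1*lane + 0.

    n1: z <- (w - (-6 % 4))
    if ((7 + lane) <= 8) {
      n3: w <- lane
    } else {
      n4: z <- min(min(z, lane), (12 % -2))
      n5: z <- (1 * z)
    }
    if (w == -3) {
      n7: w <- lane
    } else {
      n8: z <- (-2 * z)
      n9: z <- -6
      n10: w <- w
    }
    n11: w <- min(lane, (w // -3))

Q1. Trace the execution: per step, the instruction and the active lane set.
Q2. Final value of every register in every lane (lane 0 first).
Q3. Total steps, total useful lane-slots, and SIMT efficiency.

step 0: z <- (w - (-6 % 4))          {0,1,2,3}
step 1: eval ((7 + lane) <= 8)       {0,1,2,3}
step 2: w <- lane                    {0,1}
step 3: z <- min(min(z, lane), (12 % -2)) {2,3}
step 4: z <- (1 * z)                 {2,3}
step 5: eval (w == -3)               {0,1,2,3}
step 6: z <- (-2 * z)                {0,1,2,3}
step 7: z <- -6                      {0,1,2,3}
step 8: w <- w                       {0,1,2,3}
step 9: w <- min(lane, (w // -3))    {0,1,2,3}

Answer: 10 steps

z: -6,-6,-6,-6
w: 0,-1,-1,-1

steps = 10; useful = 34; efficiency = 34/40 = 17/20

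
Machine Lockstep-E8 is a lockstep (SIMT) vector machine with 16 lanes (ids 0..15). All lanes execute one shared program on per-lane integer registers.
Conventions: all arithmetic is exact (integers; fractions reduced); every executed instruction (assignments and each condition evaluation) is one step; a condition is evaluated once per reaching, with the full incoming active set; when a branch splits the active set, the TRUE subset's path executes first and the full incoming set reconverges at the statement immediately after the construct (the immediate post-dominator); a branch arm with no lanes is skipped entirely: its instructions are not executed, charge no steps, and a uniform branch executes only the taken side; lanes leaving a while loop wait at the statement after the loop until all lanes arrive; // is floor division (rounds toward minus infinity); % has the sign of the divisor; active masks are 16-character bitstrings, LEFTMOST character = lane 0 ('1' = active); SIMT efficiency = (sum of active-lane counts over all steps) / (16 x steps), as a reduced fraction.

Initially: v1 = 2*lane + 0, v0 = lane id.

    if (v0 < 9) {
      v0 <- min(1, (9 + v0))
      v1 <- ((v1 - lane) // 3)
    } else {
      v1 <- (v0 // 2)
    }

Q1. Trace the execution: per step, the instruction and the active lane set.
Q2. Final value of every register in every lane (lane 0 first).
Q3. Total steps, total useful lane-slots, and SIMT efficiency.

step 0: eval (v0 < 9)                1111111111111111
step 1: v0 <- min(1, (9 + v0))       1111111110000000
step 2: v1 <- ((v1 - lane) // 3)     1111111110000000
step 3: v1 <- (v0 // 2)              0000000001111111

Answer: 4 steps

v1: 0,0,0,1,1,1,2,2,2,4,5,5,6,6,7,7
v0: 1,1,1,1,1,1,1,1,1,9,10,11,12,13,14,15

steps = 4; useful = 41; efficiency = 41/64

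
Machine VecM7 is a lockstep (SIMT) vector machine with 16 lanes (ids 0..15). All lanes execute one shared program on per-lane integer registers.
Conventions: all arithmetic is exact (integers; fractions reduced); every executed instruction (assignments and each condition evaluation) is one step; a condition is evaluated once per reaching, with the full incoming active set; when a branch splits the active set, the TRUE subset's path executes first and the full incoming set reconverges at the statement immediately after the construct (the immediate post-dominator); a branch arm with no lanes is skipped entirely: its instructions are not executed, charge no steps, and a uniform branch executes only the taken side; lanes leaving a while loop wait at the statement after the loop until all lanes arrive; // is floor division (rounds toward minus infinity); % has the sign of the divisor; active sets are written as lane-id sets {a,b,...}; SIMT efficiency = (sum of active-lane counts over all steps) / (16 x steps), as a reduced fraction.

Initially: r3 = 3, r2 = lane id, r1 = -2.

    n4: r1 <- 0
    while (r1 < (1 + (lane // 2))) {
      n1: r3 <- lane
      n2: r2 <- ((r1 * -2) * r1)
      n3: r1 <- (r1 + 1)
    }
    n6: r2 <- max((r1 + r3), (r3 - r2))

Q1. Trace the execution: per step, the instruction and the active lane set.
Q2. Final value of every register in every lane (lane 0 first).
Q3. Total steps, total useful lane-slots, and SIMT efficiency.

step 0: r1 <- 0                      {0,1,2,3,4,5,6,7,8,9,10,11,12,13,14,15}
step 1: eval (r1 < (1 + (lane // 2))) {0,1,2,3,4,5,6,7,8,9,10,11,12,13,14,15}
step 2: r3 <- lane                   {0,1,2,3,4,5,6,7,8,9,10,11,12,13,14,15}
step 3: r2 <- ((r1 * -2) * r1)       {0,1,2,3,4,5,6,7,8,9,10,11,12,13,14,15}
step 4: r1 <- (r1 + 1)               {0,1,2,3,4,5,6,7,8,9,10,11,12,13,14,15}
step 5: eval (r1 < (1 + (lane // 2))) {0,1,2,3,4,5,6,7,8,9,10,11,12,13,14,15}
step 6: r3 <- lane                   {2,3,4,5,6,7,8,9,10,11,12,13,14,15}
step 7: r2 <- ((r1 * -2) * r1)       {2,3,4,5,6,7,8,9,10,11,12,13,14,15}
step 8: r1 <- (r1 + 1)               {2,3,4,5,6,7,8,9,10,11,12,13,14,15}
step 9: eval (r1 < (1 + (lane // 2))) {2,3,4,5,6,7,8,9,10,11,12,13,14,15}
step 10: r3 <- lane                   {4,5,6,7,8,9,10,11,12,13,14,15}
step 11: r2 <- ((r1 * -2) * r1)       {4,5,6,7,8,9,10,11,12,13,14,15}
step 12: r1 <- (r1 + 1)               {4,5,6,7,8,9,10,11,12,13,14,15}
step 13: eval (r1 < (1 + (lane // 2))) {4,5,6,7,8,9,10,11,12,13,14,15}
step 14: r3 <- lane                   {6,7,8,9,10,11,12,13,14,15}
step 15: r2 <- ((r1 * -2) * r1)       {6,7,8,9,10,11,12,13,14,15}
step 16: r1 <- (r1 + 1)               {6,7,8,9,10,11,12,13,14,15}
step 17: eval (r1 < (1 + (lane // 2))) {6,7,8,9,10,11,12,13,14,15}
step 18: r3 <- lane                   {8,9,10,11,12,13,14,15}
step 19: r2 <- ((r1 * -2) * r1)       {8,9,10,11,12,13,14,15}
step 20: r1 <- (r1 + 1)               {8,9,10,11,12,13,14,15}
step 21: eval (r1 < (1 + (lane // 2))) {8,9,10,11,12,13,14,15}
step 22: r3 <- lane                   {10,11,12,13,14,15}
step 23: r2 <- ((r1 * -2) * r1)       {10,11,12,13,14,15}
step 24: r1 <- (r1 + 1)               {10,11,12,13,14,15}
step 25: eval (r1 < (1 + (lane // 2))) {10,11,12,13,14,15}
step 26: r3 <- lane                   {12,13,14,15}
step 27: r2 <- ((r1 * -2) * r1)       {12,13,14,15}
step 28: r1 <- (r1 + 1)               {12,13,14,15}
step 29: eval (r1 < (1 + (lane // 2))) {12,13,14,15}
step 30: r3 <- lane                   {14,15}
step 31: r2 <- ((r1 * -2) * r1)       {14,15}
step 32: r1 <- (r1 + 1)               {14,15}
step 33: eval (r1 < (1 + (lane // 2))) {14,15}
step 34: r2 <- max((r1 + r3), (r3 - r2)) {0,1,2,3,4,5,6,7,8,9,10,11,12,13,14,15}

Answer: 35 steps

r3: 0,1,2,3,4,5,6,7,8,9,10,11,12,13,14,15
r2: 1,2,4,5,12,13,24,25,40,41,60,61,84,85,112,113
r1: 1,1,2,2,3,3,4,4,5,5,6,6,7,7,8,8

steps = 35; useful = 336; efficiency = 336/560 = 3/5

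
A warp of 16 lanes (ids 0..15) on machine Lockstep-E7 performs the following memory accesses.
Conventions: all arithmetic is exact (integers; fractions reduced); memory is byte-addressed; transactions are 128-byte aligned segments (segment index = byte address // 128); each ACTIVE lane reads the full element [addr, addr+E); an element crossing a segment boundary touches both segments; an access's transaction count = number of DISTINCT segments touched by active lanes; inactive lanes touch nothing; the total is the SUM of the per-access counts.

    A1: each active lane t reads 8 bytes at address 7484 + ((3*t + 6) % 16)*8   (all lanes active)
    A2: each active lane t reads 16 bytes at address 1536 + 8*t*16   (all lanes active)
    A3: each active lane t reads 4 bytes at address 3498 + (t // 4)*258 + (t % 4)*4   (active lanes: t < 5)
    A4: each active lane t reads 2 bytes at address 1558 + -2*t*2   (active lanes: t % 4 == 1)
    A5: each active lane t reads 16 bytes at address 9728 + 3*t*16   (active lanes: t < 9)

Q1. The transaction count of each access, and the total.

A1: 2 transactions
A2: 16 transactions
A3: 2 transactions
A4: 2 transactions
A5: 4 transactions

Answer: 2,16,2,2,4; total 26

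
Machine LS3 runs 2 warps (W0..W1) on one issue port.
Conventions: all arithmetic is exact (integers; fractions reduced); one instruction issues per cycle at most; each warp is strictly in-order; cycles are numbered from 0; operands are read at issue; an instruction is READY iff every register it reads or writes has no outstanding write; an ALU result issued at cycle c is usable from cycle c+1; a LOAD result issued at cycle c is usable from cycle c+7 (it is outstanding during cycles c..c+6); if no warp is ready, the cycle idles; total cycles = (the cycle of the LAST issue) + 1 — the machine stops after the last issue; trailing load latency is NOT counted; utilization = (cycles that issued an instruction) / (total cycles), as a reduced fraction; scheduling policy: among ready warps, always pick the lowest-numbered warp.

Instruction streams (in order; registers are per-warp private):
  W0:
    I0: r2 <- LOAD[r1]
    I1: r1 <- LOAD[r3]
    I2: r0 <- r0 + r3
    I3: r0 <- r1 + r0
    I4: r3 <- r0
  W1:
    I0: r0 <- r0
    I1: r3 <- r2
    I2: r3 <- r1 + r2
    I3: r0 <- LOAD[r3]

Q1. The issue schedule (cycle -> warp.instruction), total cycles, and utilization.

cycle 0: W0.I0
cycle 1: W0.I1
cycle 2: W0.I2
cycle 3: W1.I0
cycle 4: W1.I1
cycle 5: W1.I2
cycle 6: W1.I3
cycle 7: idle
cycle 8: W0.I3
cycle 9: W0.I4

Answer: 10 cycles, utilization 9/10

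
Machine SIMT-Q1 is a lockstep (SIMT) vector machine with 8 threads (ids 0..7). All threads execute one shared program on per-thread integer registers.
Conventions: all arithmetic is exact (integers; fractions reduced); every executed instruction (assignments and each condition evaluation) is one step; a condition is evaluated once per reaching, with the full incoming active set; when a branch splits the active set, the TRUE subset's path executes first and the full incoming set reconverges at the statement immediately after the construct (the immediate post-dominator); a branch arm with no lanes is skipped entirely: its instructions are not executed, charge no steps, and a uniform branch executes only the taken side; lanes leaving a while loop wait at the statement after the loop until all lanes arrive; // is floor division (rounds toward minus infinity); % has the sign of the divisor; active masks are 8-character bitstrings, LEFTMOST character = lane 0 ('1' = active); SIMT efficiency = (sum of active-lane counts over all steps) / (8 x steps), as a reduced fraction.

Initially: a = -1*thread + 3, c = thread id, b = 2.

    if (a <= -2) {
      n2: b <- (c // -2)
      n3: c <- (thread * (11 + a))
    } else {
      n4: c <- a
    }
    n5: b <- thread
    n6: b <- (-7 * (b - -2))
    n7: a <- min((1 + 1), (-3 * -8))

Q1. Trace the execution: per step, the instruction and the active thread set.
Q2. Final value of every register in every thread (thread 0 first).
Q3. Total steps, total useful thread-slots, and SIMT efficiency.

step 0: eval (a <= -2)               11111111
step 1: b <- (c // -2)               00000111
step 2: c <- (thread * (11 + a))     00000111
step 3: c <- a                       11111000
step 4: b <- thread                  11111111
step 5: b <- (-7 * (b - -2))         11111111
step 6: a <- min((1 + 1), (-3 * -8)) 11111111

Answer: 7 steps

a: 2,2,2,2,2,2,2,2
c: 3,2,1,0,-1,45,48,49
b: -14,-21,-28,-35,-42,-49,-56,-63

steps = 7; useful = 43; efficiency = 43/56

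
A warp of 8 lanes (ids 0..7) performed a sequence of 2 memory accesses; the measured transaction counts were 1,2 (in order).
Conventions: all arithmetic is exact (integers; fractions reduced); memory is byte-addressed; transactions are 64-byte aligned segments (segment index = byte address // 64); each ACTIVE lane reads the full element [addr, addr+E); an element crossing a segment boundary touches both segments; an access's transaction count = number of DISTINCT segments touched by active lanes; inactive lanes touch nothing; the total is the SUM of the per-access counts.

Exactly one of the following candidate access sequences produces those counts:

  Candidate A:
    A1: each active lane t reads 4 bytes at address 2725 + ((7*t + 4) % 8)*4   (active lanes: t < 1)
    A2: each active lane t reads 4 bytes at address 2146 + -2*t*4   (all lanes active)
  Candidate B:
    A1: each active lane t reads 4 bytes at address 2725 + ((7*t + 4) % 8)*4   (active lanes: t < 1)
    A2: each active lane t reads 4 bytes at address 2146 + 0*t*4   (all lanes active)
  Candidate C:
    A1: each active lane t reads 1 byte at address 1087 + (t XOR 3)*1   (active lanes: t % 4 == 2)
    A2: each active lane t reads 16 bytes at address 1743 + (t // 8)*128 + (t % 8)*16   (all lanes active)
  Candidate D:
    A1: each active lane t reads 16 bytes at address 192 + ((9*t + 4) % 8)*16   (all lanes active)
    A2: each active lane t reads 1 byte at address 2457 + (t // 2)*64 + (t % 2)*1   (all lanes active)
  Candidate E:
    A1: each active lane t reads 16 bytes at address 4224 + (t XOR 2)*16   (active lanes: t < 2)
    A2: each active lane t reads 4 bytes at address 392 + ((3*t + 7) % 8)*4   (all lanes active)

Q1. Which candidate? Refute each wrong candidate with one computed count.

B: A2 gives 1 transaction, not 2
C: A2 gives 3 transactions, not 2
D: A1 gives 2 transactions, not 1
E: A2 gives 1 transaction, not 2
A: all counts match (1,2)

Answer: A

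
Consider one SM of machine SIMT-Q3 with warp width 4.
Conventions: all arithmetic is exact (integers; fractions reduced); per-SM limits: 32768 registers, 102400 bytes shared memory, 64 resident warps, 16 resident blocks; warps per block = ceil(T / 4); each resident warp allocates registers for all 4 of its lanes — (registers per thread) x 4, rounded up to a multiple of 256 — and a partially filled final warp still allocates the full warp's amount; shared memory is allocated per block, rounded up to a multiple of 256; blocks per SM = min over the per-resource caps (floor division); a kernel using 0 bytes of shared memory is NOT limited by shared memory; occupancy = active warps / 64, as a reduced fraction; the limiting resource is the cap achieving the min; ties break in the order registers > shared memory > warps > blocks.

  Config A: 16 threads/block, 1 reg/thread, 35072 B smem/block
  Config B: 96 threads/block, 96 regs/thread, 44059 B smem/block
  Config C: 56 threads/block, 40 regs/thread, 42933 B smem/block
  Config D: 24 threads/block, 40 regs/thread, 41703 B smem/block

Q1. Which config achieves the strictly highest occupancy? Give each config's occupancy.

occupancies: A 1/8, B 3/4, C 7/16, D 3/16

Answer: B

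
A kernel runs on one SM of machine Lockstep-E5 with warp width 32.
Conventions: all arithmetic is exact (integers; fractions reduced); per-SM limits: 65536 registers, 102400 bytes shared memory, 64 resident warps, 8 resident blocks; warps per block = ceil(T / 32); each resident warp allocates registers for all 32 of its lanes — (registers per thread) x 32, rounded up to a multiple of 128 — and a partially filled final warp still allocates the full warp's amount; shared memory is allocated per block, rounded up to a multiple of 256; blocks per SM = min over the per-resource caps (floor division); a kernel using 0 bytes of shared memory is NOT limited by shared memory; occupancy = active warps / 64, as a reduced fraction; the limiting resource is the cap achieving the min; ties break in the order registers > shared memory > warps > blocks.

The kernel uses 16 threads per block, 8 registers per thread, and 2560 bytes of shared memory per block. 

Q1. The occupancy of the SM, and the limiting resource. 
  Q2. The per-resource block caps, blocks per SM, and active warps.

Answer: occupancy 1/8, limited by blocks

registers: 256 blocks
shared memory: 40 blocks
warps: 64 blocks
blocks: 8 blocks

Answer: 8 blocks, 8 active warps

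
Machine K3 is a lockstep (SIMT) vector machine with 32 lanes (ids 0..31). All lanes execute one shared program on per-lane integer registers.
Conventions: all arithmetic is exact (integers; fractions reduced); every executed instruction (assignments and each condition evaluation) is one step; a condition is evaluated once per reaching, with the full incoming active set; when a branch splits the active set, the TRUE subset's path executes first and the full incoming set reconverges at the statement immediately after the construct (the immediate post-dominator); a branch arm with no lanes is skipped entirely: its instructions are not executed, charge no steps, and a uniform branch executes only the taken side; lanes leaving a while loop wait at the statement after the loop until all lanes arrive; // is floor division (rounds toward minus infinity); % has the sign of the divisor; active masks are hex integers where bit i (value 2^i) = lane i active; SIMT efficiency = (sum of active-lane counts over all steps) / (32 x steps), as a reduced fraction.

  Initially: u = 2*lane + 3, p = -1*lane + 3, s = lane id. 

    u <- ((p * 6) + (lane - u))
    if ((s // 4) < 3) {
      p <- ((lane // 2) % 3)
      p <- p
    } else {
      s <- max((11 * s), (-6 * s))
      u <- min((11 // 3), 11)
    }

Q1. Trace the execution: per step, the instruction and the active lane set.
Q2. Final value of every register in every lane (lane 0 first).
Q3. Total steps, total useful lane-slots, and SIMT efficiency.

step 0: u <- ((p * 6) + (lane - u))  0xffffffff
step 1: eval ((s // 4) < 3)          0xffffffff
step 2: p <- ((lane // 2) % 3)       0x00000fff
step 3: p <- p                       0x00000fff
step 4: s <- max((11 * s), (-6 * s)) 0xfffff000
step 5: u <- min((11 // 3), 11)      0xfffff000

Answer: 6 steps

u: 15,8,1,-6,-13,-20,-27,-34,-41,-48,-55,-62,3,3,3,3,3,3,3,3,3,3,3,3,3,3,3,3,3,3,3,3
p: 0,0,1,1,2,2,0,0,1,1,2,2,-9,-10,-11,-12,-13,-14,-15,-16,-17,-18,-19,-20,-21,-22,-23,-24,-25,-26,-27,-28
s: 0,1,2,3,4,5,6,7,8,9,10,11,132,143,154,165,176,187,198,209,220,231,242,253,264,275,286,297,308,319,330,341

steps = 6; useful = 128; efficiency = 128/192 = 2/3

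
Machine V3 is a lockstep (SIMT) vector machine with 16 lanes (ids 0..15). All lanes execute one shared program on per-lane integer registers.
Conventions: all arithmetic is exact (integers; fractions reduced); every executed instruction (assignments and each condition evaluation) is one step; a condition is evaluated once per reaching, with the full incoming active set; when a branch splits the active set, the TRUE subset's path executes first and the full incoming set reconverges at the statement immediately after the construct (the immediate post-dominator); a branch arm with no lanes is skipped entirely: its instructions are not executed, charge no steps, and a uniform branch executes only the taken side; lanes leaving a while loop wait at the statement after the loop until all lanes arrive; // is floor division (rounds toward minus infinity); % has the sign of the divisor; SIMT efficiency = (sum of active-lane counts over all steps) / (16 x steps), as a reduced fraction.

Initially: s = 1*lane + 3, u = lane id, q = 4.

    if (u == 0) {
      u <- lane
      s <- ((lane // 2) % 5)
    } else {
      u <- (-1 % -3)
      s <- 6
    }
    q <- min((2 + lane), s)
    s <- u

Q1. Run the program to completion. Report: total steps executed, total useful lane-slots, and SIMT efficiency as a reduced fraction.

Answer: 7 steps, 80 useful, 5/7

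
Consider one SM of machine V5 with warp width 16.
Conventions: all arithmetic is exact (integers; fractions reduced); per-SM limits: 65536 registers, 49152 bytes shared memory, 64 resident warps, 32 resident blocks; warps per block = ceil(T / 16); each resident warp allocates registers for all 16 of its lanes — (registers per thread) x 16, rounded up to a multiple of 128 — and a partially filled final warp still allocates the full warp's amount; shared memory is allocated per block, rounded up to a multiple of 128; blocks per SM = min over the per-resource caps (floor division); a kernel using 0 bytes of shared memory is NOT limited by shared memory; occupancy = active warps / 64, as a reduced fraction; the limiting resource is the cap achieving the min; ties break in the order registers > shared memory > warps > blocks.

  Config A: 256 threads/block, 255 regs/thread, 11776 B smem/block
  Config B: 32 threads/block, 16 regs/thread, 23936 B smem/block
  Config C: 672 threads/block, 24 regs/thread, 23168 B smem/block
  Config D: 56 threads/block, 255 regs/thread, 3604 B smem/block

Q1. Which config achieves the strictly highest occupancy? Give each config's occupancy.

occupancies: A 1/4, B 1/16, C 21/32, D 1/4

Answer: C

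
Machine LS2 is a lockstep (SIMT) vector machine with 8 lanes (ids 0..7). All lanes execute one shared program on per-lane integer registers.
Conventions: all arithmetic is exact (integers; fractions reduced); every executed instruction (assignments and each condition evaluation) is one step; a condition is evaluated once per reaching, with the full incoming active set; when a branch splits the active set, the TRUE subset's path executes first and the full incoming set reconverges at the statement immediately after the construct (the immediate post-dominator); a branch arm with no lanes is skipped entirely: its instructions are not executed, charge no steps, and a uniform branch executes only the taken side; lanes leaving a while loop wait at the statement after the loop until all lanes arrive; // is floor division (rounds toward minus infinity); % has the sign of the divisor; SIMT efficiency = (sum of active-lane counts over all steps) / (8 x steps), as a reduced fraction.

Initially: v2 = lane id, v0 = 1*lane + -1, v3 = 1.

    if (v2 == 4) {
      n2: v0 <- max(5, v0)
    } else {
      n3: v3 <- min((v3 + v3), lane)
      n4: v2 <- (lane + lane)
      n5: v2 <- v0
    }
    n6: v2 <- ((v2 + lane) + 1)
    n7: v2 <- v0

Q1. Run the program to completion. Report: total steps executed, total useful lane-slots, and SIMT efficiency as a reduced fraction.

Answer: 7 steps, 46 useful, 23/28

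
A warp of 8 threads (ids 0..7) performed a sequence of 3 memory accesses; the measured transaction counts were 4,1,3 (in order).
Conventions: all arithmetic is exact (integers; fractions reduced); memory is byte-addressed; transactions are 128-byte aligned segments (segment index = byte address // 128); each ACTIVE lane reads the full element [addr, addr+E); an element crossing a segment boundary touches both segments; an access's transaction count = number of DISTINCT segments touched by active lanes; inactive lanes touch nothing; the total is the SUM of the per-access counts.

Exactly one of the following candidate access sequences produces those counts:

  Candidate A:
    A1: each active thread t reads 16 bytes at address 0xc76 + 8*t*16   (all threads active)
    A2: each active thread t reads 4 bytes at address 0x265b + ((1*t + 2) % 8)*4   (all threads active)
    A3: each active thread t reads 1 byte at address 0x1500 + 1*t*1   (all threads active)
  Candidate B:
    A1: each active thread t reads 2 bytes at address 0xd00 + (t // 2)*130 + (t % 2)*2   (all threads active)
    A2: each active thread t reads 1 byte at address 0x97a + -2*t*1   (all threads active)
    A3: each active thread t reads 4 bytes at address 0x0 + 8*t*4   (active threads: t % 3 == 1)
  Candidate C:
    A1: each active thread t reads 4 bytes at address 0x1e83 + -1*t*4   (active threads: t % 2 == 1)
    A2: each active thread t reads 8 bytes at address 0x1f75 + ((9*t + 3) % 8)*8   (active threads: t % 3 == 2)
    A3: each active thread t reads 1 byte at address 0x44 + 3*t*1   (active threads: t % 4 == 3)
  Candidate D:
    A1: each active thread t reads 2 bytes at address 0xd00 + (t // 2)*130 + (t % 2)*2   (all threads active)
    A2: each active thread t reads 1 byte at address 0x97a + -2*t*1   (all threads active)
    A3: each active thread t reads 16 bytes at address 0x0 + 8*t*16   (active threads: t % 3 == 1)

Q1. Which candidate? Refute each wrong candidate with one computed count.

A: A1 gives 9 transactions, not 4
B: A3 gives 2 transactions, not 3
C: A1 gives 2 transactions, not 4
D: all counts match (4,1,3)

Answer: D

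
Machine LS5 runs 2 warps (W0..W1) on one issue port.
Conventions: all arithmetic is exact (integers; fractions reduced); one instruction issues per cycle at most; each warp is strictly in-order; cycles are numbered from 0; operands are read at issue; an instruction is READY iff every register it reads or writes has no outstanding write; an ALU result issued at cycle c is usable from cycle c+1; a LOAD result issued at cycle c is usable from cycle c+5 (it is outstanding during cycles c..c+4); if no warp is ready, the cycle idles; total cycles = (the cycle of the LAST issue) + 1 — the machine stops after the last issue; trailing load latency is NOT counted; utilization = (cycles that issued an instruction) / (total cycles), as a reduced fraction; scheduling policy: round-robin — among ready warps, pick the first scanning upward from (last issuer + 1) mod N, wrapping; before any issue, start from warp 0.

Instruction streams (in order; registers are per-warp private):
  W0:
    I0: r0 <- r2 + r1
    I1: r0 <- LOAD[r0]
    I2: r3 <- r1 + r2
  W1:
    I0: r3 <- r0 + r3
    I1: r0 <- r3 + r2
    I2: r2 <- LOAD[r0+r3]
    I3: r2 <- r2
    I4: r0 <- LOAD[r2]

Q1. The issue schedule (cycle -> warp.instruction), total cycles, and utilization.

cycle 0: W0.I0
cycle 1: W1.I0
cycle 2: W0.I1
cycle 3: W1.I1
cycle 4: W0.I2
cycle 5: W1.I2
cycle 6: idle
cycle 7: idle
cycle 8: idle
cycle 9: idle
cycle 10: W1.I3
cycle 11: W1.I4

Answer: 12 cycles, utilization 2/3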